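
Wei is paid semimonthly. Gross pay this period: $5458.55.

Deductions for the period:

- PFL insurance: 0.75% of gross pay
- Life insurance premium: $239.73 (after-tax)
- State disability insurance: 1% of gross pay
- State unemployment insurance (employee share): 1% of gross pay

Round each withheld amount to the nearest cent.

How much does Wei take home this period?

State disability insurance: $5458.55 × 0.01 = $54.59
State unemployment insurance (employee share): $5458.55 × 0.01 = $54.59
PFL insurance: $5458.55 × 0.0075 = $40.94
Life insurance premium: $239.73
Total deductions = $54.59 + $54.59 + $40.94 + $239.73 = $389.85
Net pay = $5458.55 − $389.85 = $5068.70

$5068.70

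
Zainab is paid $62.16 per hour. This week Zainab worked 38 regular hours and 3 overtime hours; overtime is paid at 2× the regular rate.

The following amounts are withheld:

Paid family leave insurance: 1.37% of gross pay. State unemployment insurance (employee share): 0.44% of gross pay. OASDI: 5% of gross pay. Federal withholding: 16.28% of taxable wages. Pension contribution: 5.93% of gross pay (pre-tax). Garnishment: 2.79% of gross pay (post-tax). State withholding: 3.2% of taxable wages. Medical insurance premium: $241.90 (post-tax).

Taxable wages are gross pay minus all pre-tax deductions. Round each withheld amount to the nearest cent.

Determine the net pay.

$1,567.20

Regular pay: 38 × $62.16 = $2,362.08
Overtime pay: 3 × $62.16 × 2 = $372.96
Gross pay = $2,362.08 + $372.96 = $2,735.04
Pension contribution: $2,735.04 × 0.0593 = $162.19
Taxable wages = $2,735.04 − $162.19 = $2,572.85
State withholding: $2,572.85 × 0.032 = $82.33
Federal withholding: $2,572.85 × 0.1628 = $418.86
Paid family leave insurance: $2,735.04 × 0.0137 = $37.47
State unemployment insurance (employee share): $2,735.04 × 0.0044 = $12.03
OASDI: $2,735.04 × 0.05 = $136.75
Garnishment: $2,735.04 × 0.0279 = $76.31
Medical insurance premium: $241.90
Total deductions = $162.19 + $82.33 + $418.86 + $37.47 + $12.03 + $136.75 + $76.31 + $241.90 = $1,167.84
Net pay = $2,735.04 − $1,167.84 = $1,567.20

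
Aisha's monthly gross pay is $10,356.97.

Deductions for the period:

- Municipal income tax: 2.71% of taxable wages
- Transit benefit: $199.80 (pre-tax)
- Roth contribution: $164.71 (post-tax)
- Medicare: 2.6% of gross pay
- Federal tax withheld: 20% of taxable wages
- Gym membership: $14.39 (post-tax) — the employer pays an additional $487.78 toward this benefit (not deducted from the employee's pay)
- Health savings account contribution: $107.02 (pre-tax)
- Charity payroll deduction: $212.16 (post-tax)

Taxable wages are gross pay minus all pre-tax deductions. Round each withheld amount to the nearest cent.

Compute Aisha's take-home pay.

$7,107.22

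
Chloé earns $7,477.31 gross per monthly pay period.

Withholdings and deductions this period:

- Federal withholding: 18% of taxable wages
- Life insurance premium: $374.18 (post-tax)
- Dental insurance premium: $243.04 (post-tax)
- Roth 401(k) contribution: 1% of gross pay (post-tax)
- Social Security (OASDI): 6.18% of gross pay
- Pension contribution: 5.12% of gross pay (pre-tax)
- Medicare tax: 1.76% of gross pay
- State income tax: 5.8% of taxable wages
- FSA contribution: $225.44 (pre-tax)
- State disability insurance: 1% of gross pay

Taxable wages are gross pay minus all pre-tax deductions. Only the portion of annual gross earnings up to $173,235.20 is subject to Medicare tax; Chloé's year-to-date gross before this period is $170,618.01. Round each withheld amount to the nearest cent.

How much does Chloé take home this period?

$3,959.28

FSA contribution: $225.44
Pension contribution: $7,477.31 × 0.0512 = $382.84
Pre-tax total = $225.44 + $382.84 = $608.28
Taxable wages = $7,477.31 − $608.28 = $6,869.03
Federal withholding: $6,869.03 × 0.18 = $1,236.43
State income tax: $6,869.03 × 0.058 = $398.40
State disability insurance: $7,477.31 × 0.01 = $74.77
Medicare tax: only $173,235.20 − $170,618.01 = $2,617.19 of this check is subject → $2,617.19 × 0.0176 = $46.06
Social Security (OASDI): $7,477.31 × 0.0618 = $462.10
Dental insurance premium: $243.04
Life insurance premium: $374.18
Roth 401(k) contribution: $7,477.31 × 0.01 = $74.77
Total deductions = $225.44 + $382.84 + $1,236.43 + $398.40 + $74.77 + $46.06 + $462.10 + $243.04 + $374.18 + $74.77 = $3,518.03
Net pay = $7,477.31 − $3,518.03 = $3,959.28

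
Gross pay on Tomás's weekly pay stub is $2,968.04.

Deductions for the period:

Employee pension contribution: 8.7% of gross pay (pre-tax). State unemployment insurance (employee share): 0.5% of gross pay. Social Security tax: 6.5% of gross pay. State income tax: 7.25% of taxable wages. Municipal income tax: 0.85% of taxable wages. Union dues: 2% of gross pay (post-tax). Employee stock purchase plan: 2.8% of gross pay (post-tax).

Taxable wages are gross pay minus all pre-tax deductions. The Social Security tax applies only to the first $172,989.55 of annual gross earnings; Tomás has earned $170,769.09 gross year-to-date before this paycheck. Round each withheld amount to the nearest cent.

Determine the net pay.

Employee pension contribution: $2,968.04 × 0.087 = $258.22
Taxable wages = $2,968.04 − $258.22 = $2,709.82
State income tax: $2,709.82 × 0.0725 = $196.46
Municipal income tax: $2,709.82 × 0.0085 = $23.03
Social Security tax: only $172,989.55 − $170,769.09 = $2,220.46 of this check is subject → $2,220.46 × 0.065 = $144.33
State unemployment insurance (employee share): $2,968.04 × 0.005 = $14.84
Union dues: $2,968.04 × 0.02 = $59.36
Employee stock purchase plan: $2,968.04 × 0.028 = $83.11
Total deductions = $258.22 + $196.46 + $23.03 + $144.33 + $14.84 + $59.36 + $83.11 = $779.35
Net pay = $2,968.04 − $779.35 = $2,188.69

$2,188.69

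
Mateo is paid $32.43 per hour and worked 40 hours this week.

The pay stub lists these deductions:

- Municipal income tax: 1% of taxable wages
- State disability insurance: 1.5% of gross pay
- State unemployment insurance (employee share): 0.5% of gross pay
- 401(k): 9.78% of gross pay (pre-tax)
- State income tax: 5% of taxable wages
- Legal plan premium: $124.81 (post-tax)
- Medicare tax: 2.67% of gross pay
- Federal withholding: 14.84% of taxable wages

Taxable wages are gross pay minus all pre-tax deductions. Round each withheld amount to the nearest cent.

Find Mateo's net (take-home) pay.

Gross pay: 40 × $32.43 = $1,297.20
401(k): $1,297.20 × 0.0978 = $126.87
Taxable wages = $1,297.20 − $126.87 = $1,170.33
Federal withholding: $1,170.33 × 0.1484 = $173.68
State income tax: $1,170.33 × 0.05 = $58.52
Municipal income tax: $1,170.33 × 0.01 = $11.70
State disability insurance: $1,297.20 × 0.015 = $19.46
Medicare tax: $1,297.20 × 0.0267 = $34.64
State unemployment insurance (employee share): $1,297.20 × 0.005 = $6.49
Legal plan premium: $124.81
Total deductions = $126.87 + $173.68 + $58.52 + $11.70 + $19.46 + $34.64 + $6.49 + $124.81 = $556.17
Net pay = $1,297.20 − $556.17 = $741.03

$741.03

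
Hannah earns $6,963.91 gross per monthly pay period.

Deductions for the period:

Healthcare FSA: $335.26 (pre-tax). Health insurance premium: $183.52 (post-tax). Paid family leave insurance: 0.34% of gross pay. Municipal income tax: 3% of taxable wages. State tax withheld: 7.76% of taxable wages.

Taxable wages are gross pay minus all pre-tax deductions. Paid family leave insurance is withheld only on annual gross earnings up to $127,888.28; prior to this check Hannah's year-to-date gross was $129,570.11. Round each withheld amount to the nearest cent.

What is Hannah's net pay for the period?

Healthcare FSA: $335.26
Taxable wages = $6,963.91 − $335.26 = $6,628.65
Municipal income tax: $6,628.65 × 0.03 = $198.86
State tax withheld: $6,628.65 × 0.0776 = $514.38
Paid family leave insurance: annual cap $127,888.28 already reached (YTD $129,570.11), so $0.00
Health insurance premium: $183.52
Total deductions = $335.26 + $198.86 + $514.38 + $0.00 + $183.52 = $1,232.02
Net pay = $6,963.91 − $1,232.02 = $5,731.89

$5,731.89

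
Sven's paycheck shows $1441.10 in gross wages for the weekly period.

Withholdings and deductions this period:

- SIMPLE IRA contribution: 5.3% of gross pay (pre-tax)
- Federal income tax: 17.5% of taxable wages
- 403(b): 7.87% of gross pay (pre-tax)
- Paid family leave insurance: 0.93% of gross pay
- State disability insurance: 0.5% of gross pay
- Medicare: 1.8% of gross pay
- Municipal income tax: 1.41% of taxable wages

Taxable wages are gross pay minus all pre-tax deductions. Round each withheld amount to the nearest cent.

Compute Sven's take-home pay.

$968.14

403(b): $1441.10 × 0.0787 = $113.41
SIMPLE IRA contribution: $1441.10 × 0.053 = $76.38
Pre-tax total = $113.41 + $76.38 = $189.79
Taxable wages = $1441.10 − $189.79 = $1251.31
Municipal income tax: $1251.31 × 0.0141 = $17.64
Federal income tax: $1251.31 × 0.175 = $218.98
State disability insurance: $1441.10 × 0.005 = $7.21
Medicare: $1441.10 × 0.018 = $25.94
Paid family leave insurance: $1441.10 × 0.0093 = $13.40
Total deductions = $113.41 + $76.38 + $17.64 + $218.98 + $7.21 + $25.94 + $13.40 = $472.96
Net pay = $1441.10 − $472.96 = $968.14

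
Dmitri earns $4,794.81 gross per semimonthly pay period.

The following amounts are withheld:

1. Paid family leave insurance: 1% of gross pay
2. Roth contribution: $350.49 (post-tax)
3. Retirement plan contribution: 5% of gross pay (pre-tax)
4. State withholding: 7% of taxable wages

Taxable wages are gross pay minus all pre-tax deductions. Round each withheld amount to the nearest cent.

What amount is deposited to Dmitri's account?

Retirement plan contribution: $4,794.81 × 0.05 = $239.74
Taxable wages = $4,794.81 − $239.74 = $4,555.07
State withholding: $4,555.07 × 0.07 = $318.85
Paid family leave insurance: $4,794.81 × 0.01 = $47.95
Roth contribution: $350.49
Total deductions = $239.74 + $318.85 + $47.95 + $350.49 = $957.03
Net pay = $4,794.81 − $957.03 = $3,837.78

$3,837.78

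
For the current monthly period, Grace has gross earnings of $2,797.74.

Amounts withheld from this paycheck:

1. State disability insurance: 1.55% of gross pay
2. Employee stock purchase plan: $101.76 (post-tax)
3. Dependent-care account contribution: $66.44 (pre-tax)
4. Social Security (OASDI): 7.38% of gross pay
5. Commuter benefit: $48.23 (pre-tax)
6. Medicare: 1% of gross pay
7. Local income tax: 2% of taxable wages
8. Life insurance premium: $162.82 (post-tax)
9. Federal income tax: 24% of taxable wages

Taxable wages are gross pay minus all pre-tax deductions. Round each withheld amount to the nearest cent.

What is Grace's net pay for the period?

$1,443.08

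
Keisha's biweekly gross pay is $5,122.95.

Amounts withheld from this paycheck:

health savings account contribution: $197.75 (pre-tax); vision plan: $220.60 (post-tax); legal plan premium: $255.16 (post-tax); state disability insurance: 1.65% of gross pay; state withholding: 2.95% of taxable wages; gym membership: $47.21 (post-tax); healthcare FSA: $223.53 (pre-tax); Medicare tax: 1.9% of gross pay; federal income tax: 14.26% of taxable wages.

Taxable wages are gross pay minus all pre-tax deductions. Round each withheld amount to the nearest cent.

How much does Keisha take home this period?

$3,187.67

Healthcare FSA: $223.53
Health savings account contribution: $197.75
Pre-tax total = $223.53 + $197.75 = $421.28
Taxable wages = $5,122.95 − $421.28 = $4,701.67
Federal income tax: $4,701.67 × 0.1426 = $670.46
State withholding: $4,701.67 × 0.0295 = $138.70
State disability insurance: $5,122.95 × 0.0165 = $84.53
Medicare tax: $5,122.95 × 0.019 = $97.34
Gym membership: $47.21
Vision plan: $220.60
Legal plan premium: $255.16
Total deductions = $223.53 + $197.75 + $670.46 + $138.70 + $84.53 + $97.34 + $47.21 + $220.60 + $255.16 = $1,935.28
Net pay = $5,122.95 − $1,935.28 = $3,187.67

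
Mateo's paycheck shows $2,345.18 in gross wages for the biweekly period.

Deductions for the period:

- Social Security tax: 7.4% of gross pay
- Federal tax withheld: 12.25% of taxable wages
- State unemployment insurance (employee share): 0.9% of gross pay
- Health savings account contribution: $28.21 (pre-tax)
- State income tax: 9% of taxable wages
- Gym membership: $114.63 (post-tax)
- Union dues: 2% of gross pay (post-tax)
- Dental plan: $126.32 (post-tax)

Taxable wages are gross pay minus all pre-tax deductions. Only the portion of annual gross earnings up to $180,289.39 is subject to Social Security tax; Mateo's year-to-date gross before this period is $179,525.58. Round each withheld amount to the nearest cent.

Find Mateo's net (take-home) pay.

Health savings account contribution: $28.21
Taxable wages = $2,345.18 − $28.21 = $2,316.97
State income tax: $2,316.97 × 0.09 = $208.53
Federal tax withheld: $2,316.97 × 0.1225 = $283.83
Social Security tax: only $180,289.39 − $179,525.58 = $763.81 of this check is subject → $763.81 × 0.074 = $56.52
State unemployment insurance (employee share): $2,345.18 × 0.009 = $21.11
Gym membership: $114.63
Union dues: $2,345.18 × 0.02 = $46.90
Dental plan: $126.32
Total deductions = $28.21 + $208.53 + $283.83 + $56.52 + $21.11 + $114.63 + $46.90 + $126.32 = $886.05
Net pay = $2,345.18 − $886.05 = $1,459.13

$1,459.13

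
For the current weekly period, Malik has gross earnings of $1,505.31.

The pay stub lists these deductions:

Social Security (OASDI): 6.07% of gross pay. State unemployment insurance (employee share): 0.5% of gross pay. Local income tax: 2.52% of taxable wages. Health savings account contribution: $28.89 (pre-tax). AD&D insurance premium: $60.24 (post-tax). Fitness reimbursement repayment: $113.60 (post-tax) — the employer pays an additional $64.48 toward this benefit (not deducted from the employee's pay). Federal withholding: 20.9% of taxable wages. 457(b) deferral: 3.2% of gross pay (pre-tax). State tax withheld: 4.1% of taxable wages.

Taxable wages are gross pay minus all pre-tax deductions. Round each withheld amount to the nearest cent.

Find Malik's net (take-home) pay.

Health savings account contribution: $28.89
457(b) deferral: $1,505.31 × 0.032 = $48.17
Pre-tax total = $28.89 + $48.17 = $77.06
Taxable wages = $1,505.31 − $77.06 = $1,428.25
State tax withheld: $1,428.25 × 0.041 = $58.56
Federal withholding: $1,428.25 × 0.209 = $298.50
Local income tax: $1,428.25 × 0.0252 = $35.99
State unemployment insurance (employee share): $1,505.31 × 0.005 = $7.53
Social Security (OASDI): $1,505.31 × 0.0607 = $91.37
AD&D insurance premium: $60.24
Fitness reimbursement repayment: $113.60
(Employer's $64.48 toward fitness reimbursement repayment is not withheld from the employee.)
Total deductions = $28.89 + $48.17 + $58.56 + $298.50 + $35.99 + $7.53 + $91.37 + $60.24 + $113.60 = $742.85
Net pay = $1,505.31 − $742.85 = $762.46

$762.46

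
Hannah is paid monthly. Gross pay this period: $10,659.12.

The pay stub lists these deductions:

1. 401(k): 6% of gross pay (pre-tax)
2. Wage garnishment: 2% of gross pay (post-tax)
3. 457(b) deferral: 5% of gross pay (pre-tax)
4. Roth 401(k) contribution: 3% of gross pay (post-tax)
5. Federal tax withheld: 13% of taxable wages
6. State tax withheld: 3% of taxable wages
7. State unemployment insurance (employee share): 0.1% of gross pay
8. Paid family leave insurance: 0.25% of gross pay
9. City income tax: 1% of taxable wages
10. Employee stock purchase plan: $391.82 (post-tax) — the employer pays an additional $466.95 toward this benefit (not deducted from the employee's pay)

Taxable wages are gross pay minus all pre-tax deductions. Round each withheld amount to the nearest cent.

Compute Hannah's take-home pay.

457(b) deferral: $10,659.12 × 0.05 = $532.96
401(k): $10,659.12 × 0.06 = $639.55
Pre-tax total = $532.96 + $639.55 = $1,172.51
Taxable wages = $10,659.12 − $1,172.51 = $9,486.61
State tax withheld: $9,486.61 × 0.03 = $284.60
Federal tax withheld: $9,486.61 × 0.13 = $1,233.26
City income tax: $9,486.61 × 0.01 = $94.87
State unemployment insurance (employee share): $10,659.12 × 0.001 = $10.66
Paid family leave insurance: $10,659.12 × 0.0025 = $26.65
Roth 401(k) contribution: $10,659.12 × 0.03 = $319.77
Wage garnishment: $10,659.12 × 0.02 = $213.18
Employee stock purchase plan: $391.82
(Employer's $466.95 toward employee stock purchase plan is not withheld from the employee.)
Total deductions = $532.96 + $639.55 + $284.60 + $1,233.26 + $94.87 + $10.66 + $26.65 + $319.77 + $213.18 + $391.82 = $3,747.32
Net pay = $10,659.12 − $3,747.32 = $6,911.80

$6,911.80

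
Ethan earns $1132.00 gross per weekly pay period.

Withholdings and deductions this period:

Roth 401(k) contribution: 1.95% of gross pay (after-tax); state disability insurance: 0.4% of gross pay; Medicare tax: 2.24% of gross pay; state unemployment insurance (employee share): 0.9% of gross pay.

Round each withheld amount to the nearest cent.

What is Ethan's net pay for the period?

Medicare tax: $1132.00 × 0.0224 = $25.36
State disability insurance: $1132.00 × 0.004 = $4.53
State unemployment insurance (employee share): $1132.00 × 0.009 = $10.19
Roth 401(k) contribution: $1132.00 × 0.0195 = $22.07
Total deductions = $25.36 + $4.53 + $10.19 + $22.07 = $62.15
Net pay = $1132.00 − $62.15 = $1069.85

$1069.85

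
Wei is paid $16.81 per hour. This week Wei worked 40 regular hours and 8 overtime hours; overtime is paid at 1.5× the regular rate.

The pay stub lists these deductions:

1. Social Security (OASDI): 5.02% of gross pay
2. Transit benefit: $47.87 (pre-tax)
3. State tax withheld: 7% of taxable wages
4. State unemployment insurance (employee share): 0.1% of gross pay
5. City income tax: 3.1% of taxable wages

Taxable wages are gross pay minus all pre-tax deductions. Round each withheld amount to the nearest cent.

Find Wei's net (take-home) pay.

$698.05

Regular pay: 40 × $16.81 = $672.40
Overtime pay: 8 × $16.81 × 1.5 = $201.72
Gross pay = $672.40 + $201.72 = $874.12
Transit benefit: $47.87
Taxable wages = $874.12 − $47.87 = $826.25
State tax withheld: $826.25 × 0.07 = $57.84
City income tax: $826.25 × 0.031 = $25.61
Social Security (OASDI): $874.12 × 0.0502 = $43.88
State unemployment insurance (employee share): $874.12 × 0.001 = $0.87
Total deductions = $47.87 + $57.84 + $25.61 + $43.88 + $0.87 = $176.07
Net pay = $874.12 − $176.07 = $698.05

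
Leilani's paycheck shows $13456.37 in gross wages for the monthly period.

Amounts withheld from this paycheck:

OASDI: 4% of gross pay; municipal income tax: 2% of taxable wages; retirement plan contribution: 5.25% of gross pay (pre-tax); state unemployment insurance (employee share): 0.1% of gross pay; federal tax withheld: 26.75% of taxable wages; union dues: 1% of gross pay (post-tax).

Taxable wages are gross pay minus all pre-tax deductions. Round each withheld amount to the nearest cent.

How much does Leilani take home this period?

$8398.04

Retirement plan contribution: $13456.37 × 0.0525 = $706.46
Taxable wages = $13456.37 − $706.46 = $12749.91
Federal tax withheld: $12749.91 × 0.2675 = $3410.60
Municipal income tax: $12749.91 × 0.02 = $255.00
OASDI: $13456.37 × 0.04 = $538.25
State unemployment insurance (employee share): $13456.37 × 0.001 = $13.46
Union dues: $13456.37 × 0.01 = $134.56
Total deductions = $706.46 + $3410.60 + $255.00 + $538.25 + $13.46 + $134.56 = $5058.33
Net pay = $13456.37 − $5058.33 = $8398.04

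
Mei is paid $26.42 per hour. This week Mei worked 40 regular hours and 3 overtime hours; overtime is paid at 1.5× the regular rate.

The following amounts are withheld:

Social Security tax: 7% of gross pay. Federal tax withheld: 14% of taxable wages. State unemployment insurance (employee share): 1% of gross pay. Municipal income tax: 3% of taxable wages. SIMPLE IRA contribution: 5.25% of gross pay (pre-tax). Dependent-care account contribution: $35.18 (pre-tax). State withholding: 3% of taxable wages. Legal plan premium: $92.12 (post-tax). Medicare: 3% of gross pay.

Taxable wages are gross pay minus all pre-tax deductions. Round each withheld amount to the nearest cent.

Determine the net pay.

Regular pay: 40 × $26.42 = $1,056.80
Overtime pay: 3 × $26.42 × 1.5 = $118.89
Gross pay = $1,056.80 + $118.89 = $1,175.69
Dependent-care account contribution: $35.18
SIMPLE IRA contribution: $1,175.69 × 0.0525 = $61.72
Pre-tax total = $35.18 + $61.72 = $96.90
Taxable wages = $1,175.69 − $96.90 = $1,078.79
Federal tax withheld: $1,078.79 × 0.14 = $151.03
Municipal income tax: $1,078.79 × 0.03 = $32.36
State withholding: $1,078.79 × 0.03 = $32.36
Social Security tax: $1,175.69 × 0.07 = $82.30
State unemployment insurance (employee share): $1,175.69 × 0.01 = $11.76
Medicare: $1,175.69 × 0.03 = $35.27
Legal plan premium: $92.12
Total deductions = $35.18 + $61.72 + $151.03 + $32.36 + $32.36 + $82.30 + $11.76 + $35.27 + $92.12 = $534.10
Net pay = $1,175.69 − $534.10 = $641.59

$641.59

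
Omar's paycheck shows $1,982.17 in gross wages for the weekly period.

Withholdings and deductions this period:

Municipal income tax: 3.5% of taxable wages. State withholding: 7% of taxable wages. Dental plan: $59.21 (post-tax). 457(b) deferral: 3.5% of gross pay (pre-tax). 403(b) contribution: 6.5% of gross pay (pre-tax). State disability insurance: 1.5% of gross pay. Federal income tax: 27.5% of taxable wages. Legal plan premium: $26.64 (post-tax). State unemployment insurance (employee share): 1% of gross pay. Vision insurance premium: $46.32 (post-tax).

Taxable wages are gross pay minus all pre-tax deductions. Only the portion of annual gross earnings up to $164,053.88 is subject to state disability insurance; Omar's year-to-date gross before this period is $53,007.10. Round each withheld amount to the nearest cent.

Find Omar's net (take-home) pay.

457(b) deferral: $1,982.17 × 0.035 = $69.38
403(b) contribution: $1,982.17 × 0.065 = $128.84
Pre-tax total = $69.38 + $128.84 = $198.22
Taxable wages = $1,982.17 − $198.22 = $1,783.95
State withholding: $1,783.95 × 0.07 = $124.88
Federal income tax: $1,783.95 × 0.275 = $490.59
Municipal income tax: $1,783.95 × 0.035 = $62.44
State unemployment insurance (employee share): $1,982.17 × 0.01 = $19.82
State disability insurance: cap not yet reached, full $1,982.17 is subject → $1,982.17 × 0.015 = $29.73
Dental plan: $59.21
Vision insurance premium: $46.32
Legal plan premium: $26.64
Total deductions = $69.38 + $128.84 + $124.88 + $490.59 + $62.44 + $19.82 + $29.73 + $59.21 + $46.32 + $26.64 = $1,057.85
Net pay = $1,982.17 − $1,057.85 = $924.32

$924.32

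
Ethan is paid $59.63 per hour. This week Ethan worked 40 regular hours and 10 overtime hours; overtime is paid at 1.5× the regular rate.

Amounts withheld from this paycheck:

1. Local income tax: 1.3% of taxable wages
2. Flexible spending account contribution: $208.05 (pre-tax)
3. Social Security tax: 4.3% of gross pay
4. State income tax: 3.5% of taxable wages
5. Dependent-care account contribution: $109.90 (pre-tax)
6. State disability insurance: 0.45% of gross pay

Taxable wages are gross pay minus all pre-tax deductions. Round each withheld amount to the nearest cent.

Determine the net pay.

$2,663.76

Regular pay: 40 × $59.63 = $2,385.20
Overtime pay: 10 × $59.63 × 1.5 = $894.45
Gross pay = $2,385.20 + $894.45 = $3,279.65
Dependent-care account contribution: $109.90
Flexible spending account contribution: $208.05
Pre-tax total = $109.90 + $208.05 = $317.95
Taxable wages = $3,279.65 − $317.95 = $2,961.70
Local income tax: $2,961.70 × 0.013 = $38.50
State income tax: $2,961.70 × 0.035 = $103.66
State disability insurance: $3,279.65 × 0.0045 = $14.76
Social Security tax: $3,279.65 × 0.043 = $141.02
Total deductions = $109.90 + $208.05 + $38.50 + $103.66 + $14.76 + $141.02 = $615.89
Net pay = $3,279.65 − $615.89 = $2,663.76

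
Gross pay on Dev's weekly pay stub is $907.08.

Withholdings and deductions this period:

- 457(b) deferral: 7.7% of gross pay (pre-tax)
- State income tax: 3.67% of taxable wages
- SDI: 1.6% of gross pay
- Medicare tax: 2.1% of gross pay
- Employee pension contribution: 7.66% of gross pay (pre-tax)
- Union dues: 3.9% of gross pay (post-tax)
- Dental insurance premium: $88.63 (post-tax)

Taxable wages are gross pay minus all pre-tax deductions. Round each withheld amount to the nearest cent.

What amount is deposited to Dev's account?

Employee pension contribution: $907.08 × 0.0766 = $69.48
457(b) deferral: $907.08 × 0.077 = $69.85
Pre-tax total = $69.48 + $69.85 = $139.33
Taxable wages = $907.08 − $139.33 = $767.75
State income tax: $767.75 × 0.0367 = $28.18
SDI: $907.08 × 0.016 = $14.51
Medicare tax: $907.08 × 0.021 = $19.05
Dental insurance premium: $88.63
Union dues: $907.08 × 0.039 = $35.38
Total deductions = $69.48 + $69.85 + $28.18 + $14.51 + $19.05 + $88.63 + $35.38 = $325.08
Net pay = $907.08 − $325.08 = $582.00

$582.00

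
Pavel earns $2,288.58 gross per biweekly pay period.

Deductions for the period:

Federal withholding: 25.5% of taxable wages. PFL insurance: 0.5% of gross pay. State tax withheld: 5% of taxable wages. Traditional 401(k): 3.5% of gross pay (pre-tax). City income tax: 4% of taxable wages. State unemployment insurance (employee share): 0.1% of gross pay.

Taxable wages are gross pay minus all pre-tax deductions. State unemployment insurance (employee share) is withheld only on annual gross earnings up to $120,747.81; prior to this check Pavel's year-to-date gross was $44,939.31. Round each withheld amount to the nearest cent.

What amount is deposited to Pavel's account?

Traditional 401(k): $2,288.58 × 0.035 = $80.10
Taxable wages = $2,288.58 − $80.10 = $2,208.48
Federal withholding: $2,208.48 × 0.255 = $563.16
City income tax: $2,208.48 × 0.04 = $88.34
State tax withheld: $2,208.48 × 0.05 = $110.42
State unemployment insurance (employee share): cap not yet reached, full $2,288.58 is subject → $2,288.58 × 0.001 = $2.29
PFL insurance: $2,288.58 × 0.005 = $11.44
Total deductions = $80.10 + $563.16 + $88.34 + $110.42 + $2.29 + $11.44 = $855.75
Net pay = $2,288.58 − $855.75 = $1,432.83

$1,432.83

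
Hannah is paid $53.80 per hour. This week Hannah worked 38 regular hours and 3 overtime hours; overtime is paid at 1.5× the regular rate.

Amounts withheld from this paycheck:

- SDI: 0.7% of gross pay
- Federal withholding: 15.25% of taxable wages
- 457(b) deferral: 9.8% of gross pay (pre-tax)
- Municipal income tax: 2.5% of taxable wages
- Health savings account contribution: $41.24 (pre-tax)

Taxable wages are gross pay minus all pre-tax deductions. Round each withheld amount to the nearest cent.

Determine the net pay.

$1646.41

Regular pay: 38 × $53.80 = $2044.40
Overtime pay: 3 × $53.80 × 1.5 = $242.10
Gross pay = $2044.40 + $242.10 = $2286.50
Health savings account contribution: $41.24
457(b) deferral: $2286.50 × 0.098 = $224.08
Pre-tax total = $41.24 + $224.08 = $265.32
Taxable wages = $2286.50 − $265.32 = $2021.18
Municipal income tax: $2021.18 × 0.025 = $50.53
Federal withholding: $2021.18 × 0.1525 = $308.23
SDI: $2286.50 × 0.007 = $16.01
Total deductions = $41.24 + $224.08 + $50.53 + $308.23 + $16.01 = $640.09
Net pay = $2286.50 − $640.09 = $1646.41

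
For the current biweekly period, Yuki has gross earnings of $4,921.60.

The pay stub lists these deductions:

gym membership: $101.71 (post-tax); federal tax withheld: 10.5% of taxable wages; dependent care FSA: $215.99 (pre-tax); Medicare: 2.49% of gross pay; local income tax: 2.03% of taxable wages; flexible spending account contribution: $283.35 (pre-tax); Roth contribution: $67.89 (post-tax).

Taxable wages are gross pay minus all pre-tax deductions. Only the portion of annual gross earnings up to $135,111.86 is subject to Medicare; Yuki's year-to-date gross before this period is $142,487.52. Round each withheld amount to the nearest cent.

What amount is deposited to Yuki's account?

Dependent care FSA: $215.99
Flexible spending account contribution: $283.35
Pre-tax total = $215.99 + $283.35 = $499.34
Taxable wages = $4,921.60 − $499.34 = $4,422.26
Federal tax withheld: $4,422.26 × 0.105 = $464.34
Local income tax: $4,422.26 × 0.0203 = $89.77
Medicare: annual cap $135,111.86 already reached (YTD $142,487.52), so $0.00
Roth contribution: $67.89
Gym membership: $101.71
Total deductions = $215.99 + $283.35 + $464.34 + $89.77 + $0.00 + $67.89 + $101.71 = $1,223.05
Net pay = $4,921.60 − $1,223.05 = $3,698.55

$3,698.55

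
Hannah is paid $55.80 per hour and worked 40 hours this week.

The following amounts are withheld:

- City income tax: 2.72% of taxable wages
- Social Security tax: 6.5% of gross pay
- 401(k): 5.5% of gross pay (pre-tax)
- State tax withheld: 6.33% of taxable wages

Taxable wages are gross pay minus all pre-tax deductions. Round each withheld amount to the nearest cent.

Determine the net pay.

$1,773.28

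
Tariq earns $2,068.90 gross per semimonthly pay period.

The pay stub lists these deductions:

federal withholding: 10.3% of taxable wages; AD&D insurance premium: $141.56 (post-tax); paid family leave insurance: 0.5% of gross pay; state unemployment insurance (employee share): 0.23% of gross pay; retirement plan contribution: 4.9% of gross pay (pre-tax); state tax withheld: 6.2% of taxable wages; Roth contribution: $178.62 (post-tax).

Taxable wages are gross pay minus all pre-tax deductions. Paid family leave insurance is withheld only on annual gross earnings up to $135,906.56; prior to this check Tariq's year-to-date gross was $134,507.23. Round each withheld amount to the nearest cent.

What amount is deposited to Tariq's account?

Retirement plan contribution: $2,068.90 × 0.049 = $101.38
Taxable wages = $2,068.90 − $101.38 = $1,967.52
Federal withholding: $1,967.52 × 0.103 = $202.65
State tax withheld: $1,967.52 × 0.062 = $121.99
State unemployment insurance (employee share): $2,068.90 × 0.0023 = $4.76
Paid family leave insurance: only $135,906.56 − $134,507.23 = $1,399.33 of this check is subject → $1,399.33 × 0.005 = $7.00
AD&D insurance premium: $141.56
Roth contribution: $178.62
Total deductions = $101.38 + $202.65 + $121.99 + $4.76 + $7.00 + $141.56 + $178.62 = $757.96
Net pay = $2,068.90 − $757.96 = $1,310.94

$1,310.94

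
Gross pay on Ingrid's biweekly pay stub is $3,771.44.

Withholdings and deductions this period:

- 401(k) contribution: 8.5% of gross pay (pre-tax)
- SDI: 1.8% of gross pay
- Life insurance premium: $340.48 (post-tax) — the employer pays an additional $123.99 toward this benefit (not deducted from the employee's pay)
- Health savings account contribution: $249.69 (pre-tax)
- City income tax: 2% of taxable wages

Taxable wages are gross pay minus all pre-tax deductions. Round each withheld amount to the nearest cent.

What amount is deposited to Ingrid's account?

$2,728.79

401(k) contribution: $3,771.44 × 0.085 = $320.57
Health savings account contribution: $249.69
Pre-tax total = $320.57 + $249.69 = $570.26
Taxable wages = $3,771.44 − $570.26 = $3,201.18
City income tax: $3,201.18 × 0.02 = $64.02
SDI: $3,771.44 × 0.018 = $67.89
Life insurance premium: $340.48
(Employer's $123.99 toward life insurance premium is not withheld from the employee.)
Total deductions = $320.57 + $249.69 + $64.02 + $67.89 + $340.48 = $1,042.65
Net pay = $3,771.44 − $1,042.65 = $2,728.79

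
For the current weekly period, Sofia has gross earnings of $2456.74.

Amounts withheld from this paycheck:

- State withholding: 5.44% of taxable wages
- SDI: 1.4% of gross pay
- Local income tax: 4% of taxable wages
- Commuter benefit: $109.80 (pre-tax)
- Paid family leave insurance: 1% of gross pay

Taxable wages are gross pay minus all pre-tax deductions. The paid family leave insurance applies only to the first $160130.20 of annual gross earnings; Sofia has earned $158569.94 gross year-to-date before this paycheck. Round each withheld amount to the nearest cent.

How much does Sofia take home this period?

$2075.40

Commuter benefit: $109.80
Taxable wages = $2456.74 − $109.80 = $2346.94
Local income tax: $2346.94 × 0.04 = $93.88
State withholding: $2346.94 × 0.0544 = $127.67
SDI: $2456.74 × 0.014 = $34.39
Paid family leave insurance: only $160130.20 − $158569.94 = $1560.26 of this check is subject → $1560.26 × 0.01 = $15.60
Total deductions = $109.80 + $93.88 + $127.67 + $34.39 + $15.60 = $381.34
Net pay = $2456.74 − $381.34 = $2075.40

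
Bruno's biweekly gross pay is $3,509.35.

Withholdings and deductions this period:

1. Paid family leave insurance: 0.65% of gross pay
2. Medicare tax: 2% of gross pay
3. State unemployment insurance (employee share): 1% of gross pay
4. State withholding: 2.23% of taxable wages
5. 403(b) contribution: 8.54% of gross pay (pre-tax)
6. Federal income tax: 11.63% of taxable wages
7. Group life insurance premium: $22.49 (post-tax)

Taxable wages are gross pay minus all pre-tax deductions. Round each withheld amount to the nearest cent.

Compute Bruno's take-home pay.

$2,614.21

403(b) contribution: $3,509.35 × 0.0854 = $299.70
Taxable wages = $3,509.35 − $299.70 = $3,209.65
Federal income tax: $3,209.65 × 0.1163 = $373.28
State withholding: $3,209.65 × 0.0223 = $71.58
State unemployment insurance (employee share): $3,509.35 × 0.01 = $35.09
Medicare tax: $3,509.35 × 0.02 = $70.19
Paid family leave insurance: $3,509.35 × 0.0065 = $22.81
Group life insurance premium: $22.49
Total deductions = $299.70 + $373.28 + $71.58 + $35.09 + $70.19 + $22.81 + $22.49 = $895.14
Net pay = $3,509.35 − $895.14 = $2,614.21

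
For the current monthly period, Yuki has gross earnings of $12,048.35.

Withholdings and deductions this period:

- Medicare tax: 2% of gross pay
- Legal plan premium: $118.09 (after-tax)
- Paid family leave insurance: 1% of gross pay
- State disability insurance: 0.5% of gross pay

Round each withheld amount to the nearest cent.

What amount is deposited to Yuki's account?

$11,508.57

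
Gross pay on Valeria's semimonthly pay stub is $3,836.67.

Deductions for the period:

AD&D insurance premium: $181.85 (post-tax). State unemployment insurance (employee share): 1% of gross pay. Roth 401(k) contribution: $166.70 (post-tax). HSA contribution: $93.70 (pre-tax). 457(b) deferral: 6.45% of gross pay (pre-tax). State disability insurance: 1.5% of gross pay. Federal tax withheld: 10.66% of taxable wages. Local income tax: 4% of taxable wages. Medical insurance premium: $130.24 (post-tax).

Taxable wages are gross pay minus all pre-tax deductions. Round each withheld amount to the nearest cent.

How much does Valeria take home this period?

$2,408.35

HSA contribution: $93.70
457(b) deferral: $3,836.67 × 0.0645 = $247.47
Pre-tax total = $93.70 + $247.47 = $341.17
Taxable wages = $3,836.67 − $341.17 = $3,495.50
Local income tax: $3,495.50 × 0.04 = $139.82
Federal tax withheld: $3,495.50 × 0.1066 = $372.62
State unemployment insurance (employee share): $3,836.67 × 0.01 = $38.37
State disability insurance: $3,836.67 × 0.015 = $57.55
AD&D insurance premium: $181.85
Roth 401(k) contribution: $166.70
Medical insurance premium: $130.24
Total deductions = $93.70 + $247.47 + $139.82 + $372.62 + $38.37 + $57.55 + $181.85 + $166.70 + $130.24 = $1,428.32
Net pay = $3,836.67 − $1,428.32 = $2,408.35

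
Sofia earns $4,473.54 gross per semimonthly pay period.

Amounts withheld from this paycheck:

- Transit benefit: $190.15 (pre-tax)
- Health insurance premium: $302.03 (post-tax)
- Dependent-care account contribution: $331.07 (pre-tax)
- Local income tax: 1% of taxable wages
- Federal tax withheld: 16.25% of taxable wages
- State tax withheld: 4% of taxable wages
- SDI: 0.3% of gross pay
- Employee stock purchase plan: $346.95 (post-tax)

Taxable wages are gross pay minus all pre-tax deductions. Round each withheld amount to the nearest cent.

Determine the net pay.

Transit benefit: $190.15
Dependent-care account contribution: $331.07
Pre-tax total = $190.15 + $331.07 = $521.22
Taxable wages = $4,473.54 − $521.22 = $3,952.32
State tax withheld: $3,952.32 × 0.04 = $158.09
Local income tax: $3,952.32 × 0.01 = $39.52
Federal tax withheld: $3,952.32 × 0.1625 = $642.25
SDI: $4,473.54 × 0.003 = $13.42
Employee stock purchase plan: $346.95
Health insurance premium: $302.03
Total deductions = $190.15 + $331.07 + $158.09 + $39.52 + $642.25 + $13.42 + $346.95 + $302.03 = $2,023.48
Net pay = $4,473.54 − $2,023.48 = $2,450.06

$2,450.06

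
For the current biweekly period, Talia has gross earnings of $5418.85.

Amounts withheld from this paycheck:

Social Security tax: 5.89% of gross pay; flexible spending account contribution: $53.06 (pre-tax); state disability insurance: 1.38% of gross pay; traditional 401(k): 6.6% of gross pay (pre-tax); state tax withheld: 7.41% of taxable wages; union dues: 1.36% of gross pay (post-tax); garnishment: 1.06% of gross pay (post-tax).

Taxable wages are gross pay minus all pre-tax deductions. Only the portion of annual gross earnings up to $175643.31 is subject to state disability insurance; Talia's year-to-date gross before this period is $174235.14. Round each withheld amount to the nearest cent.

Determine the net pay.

Flexible spending account contribution: $53.06
Traditional 401(k): $5418.85 × 0.066 = $357.64
Pre-tax total = $53.06 + $357.64 = $410.70
Taxable wages = $5418.85 − $410.70 = $5008.15
State tax withheld: $5008.15 × 0.0741 = $371.10
Social Security tax: $5418.85 × 0.0589 = $319.17
State disability insurance: only $175643.31 − $174235.14 = $1408.17 of this check is subject → $1408.17 × 0.0138 = $19.43
Garnishment: $5418.85 × 0.0106 = $57.44
Union dues: $5418.85 × 0.0136 = $73.70
Total deductions = $53.06 + $357.64 + $371.10 + $319.17 + $19.43 + $57.44 + $73.70 = $1251.54
Net pay = $5418.85 − $1251.54 = $4167.31

$4167.31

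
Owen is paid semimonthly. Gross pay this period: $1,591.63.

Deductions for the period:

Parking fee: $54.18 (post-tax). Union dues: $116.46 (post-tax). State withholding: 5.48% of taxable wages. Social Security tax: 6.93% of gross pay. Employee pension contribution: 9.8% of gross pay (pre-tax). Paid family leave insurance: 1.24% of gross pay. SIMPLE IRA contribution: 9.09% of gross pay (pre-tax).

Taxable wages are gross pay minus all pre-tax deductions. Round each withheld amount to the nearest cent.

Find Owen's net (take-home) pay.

$919.54

Employee pension contribution: $1,591.63 × 0.098 = $155.98
SIMPLE IRA contribution: $1,591.63 × 0.0909 = $144.68
Pre-tax total = $155.98 + $144.68 = $300.66
Taxable wages = $1,591.63 − $300.66 = $1,290.97
State withholding: $1,290.97 × 0.0548 = $70.75
Social Security tax: $1,591.63 × 0.0693 = $110.30
Paid family leave insurance: $1,591.63 × 0.0124 = $19.74
Union dues: $116.46
Parking fee: $54.18
Total deductions = $155.98 + $144.68 + $70.75 + $110.30 + $19.74 + $116.46 + $54.18 = $672.09
Net pay = $1,591.63 − $672.09 = $919.54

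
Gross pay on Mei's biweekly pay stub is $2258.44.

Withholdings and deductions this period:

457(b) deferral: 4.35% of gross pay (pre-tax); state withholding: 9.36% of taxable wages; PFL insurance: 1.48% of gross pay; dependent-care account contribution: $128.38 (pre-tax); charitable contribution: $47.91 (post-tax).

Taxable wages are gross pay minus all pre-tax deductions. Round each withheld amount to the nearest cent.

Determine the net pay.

457(b) deferral: $2258.44 × 0.0435 = $98.24
Dependent-care account contribution: $128.38
Pre-tax total = $98.24 + $128.38 = $226.62
Taxable wages = $2258.44 − $226.62 = $2031.82
State withholding: $2031.82 × 0.0936 = $190.18
PFL insurance: $2258.44 × 0.0148 = $33.42
Charitable contribution: $47.91
Total deductions = $98.24 + $128.38 + $190.18 + $33.42 + $47.91 = $498.13
Net pay = $2258.44 − $498.13 = $1760.31

$1760.31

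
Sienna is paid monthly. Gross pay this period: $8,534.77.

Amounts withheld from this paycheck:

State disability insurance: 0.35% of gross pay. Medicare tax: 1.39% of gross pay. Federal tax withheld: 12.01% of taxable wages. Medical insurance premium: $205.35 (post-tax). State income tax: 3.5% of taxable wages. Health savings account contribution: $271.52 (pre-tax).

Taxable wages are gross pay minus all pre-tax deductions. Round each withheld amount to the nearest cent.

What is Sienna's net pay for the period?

Health savings account contribution: $271.52
Taxable wages = $8,534.77 − $271.52 = $8,263.25
Federal tax withheld: $8,263.25 × 0.1201 = $992.42
State income tax: $8,263.25 × 0.035 = $289.21
State disability insurance: $8,534.77 × 0.0035 = $29.87
Medicare tax: $8,534.77 × 0.0139 = $118.63
Medical insurance premium: $205.35
Total deductions = $271.52 + $992.42 + $289.21 + $29.87 + $118.63 + $205.35 = $1,907.00
Net pay = $8,534.77 − $1,907.00 = $6,627.77

$6,627.77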